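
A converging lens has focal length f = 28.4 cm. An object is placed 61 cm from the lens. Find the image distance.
1/di = 1/f − 1/do → di = 53.14 cm (real image)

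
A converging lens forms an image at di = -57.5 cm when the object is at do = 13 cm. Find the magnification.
M = −di/do = 4.423 (upright image)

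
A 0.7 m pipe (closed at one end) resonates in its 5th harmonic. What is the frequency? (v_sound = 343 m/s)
fₙ = nv/(4L) = 612.5 Hz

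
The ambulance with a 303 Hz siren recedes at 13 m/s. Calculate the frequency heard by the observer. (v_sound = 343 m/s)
f_obs = f·v/(v + v_s) = 291.9 Hz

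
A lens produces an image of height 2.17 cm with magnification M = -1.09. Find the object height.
ho = |hi|/|M| = 1.991 cm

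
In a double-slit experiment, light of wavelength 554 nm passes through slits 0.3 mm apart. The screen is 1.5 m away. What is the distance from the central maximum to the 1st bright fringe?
y = mλL/d = 2.77 mm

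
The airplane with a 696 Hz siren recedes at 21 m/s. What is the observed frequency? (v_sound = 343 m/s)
f_obs = f·v/(v + v_s) = 655.8 Hz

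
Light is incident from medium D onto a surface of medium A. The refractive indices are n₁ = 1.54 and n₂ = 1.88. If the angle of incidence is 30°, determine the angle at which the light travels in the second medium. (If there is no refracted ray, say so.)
sin θ₂ = (n₁/n₂)·sin θ₁ = 0.4096 → θ₂ = 24.18°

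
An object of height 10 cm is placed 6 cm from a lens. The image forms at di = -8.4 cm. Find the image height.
hi = (-di/do) × ho = 14 cm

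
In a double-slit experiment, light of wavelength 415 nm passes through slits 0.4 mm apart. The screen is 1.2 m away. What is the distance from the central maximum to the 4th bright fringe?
y = mλL/d = 4.98 mm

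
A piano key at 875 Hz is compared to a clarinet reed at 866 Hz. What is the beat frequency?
9 Hz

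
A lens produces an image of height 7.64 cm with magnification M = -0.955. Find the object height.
ho = |hi|/|M| = 8 cm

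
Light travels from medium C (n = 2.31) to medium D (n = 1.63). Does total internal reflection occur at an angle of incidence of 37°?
θc = arcsin(n₂/n₁) = 44.88°; 37° < θc, so no — the ray refracts.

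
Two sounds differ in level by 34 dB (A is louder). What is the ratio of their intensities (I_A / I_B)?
I_A/I_B = 10^(Δβ/10) = 2512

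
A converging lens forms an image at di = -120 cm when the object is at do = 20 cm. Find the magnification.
M = −di/do = 6 (upright image)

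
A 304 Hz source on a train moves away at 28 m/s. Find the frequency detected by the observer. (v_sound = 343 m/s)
f_obs = f·v/(v + v_s) = 281.1 Hz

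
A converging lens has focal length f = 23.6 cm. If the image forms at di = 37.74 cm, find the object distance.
1/do = 1/f − 1/di → do = 62.99 cm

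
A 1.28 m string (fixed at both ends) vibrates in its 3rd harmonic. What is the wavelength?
λₙ = 2L/n = 0.8533 m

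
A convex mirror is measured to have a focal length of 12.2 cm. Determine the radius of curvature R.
R = 2|f| = 24.4 cm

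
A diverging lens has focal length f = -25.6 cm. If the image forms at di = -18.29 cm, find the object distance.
1/do = 1/f − 1/di → do = 64.05 cm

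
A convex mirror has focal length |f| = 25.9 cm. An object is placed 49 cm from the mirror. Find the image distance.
f = −25.9 cm (convex); 1/di = 1/f − 1/do → di = -16.94 cm (virtual image, behind mirror)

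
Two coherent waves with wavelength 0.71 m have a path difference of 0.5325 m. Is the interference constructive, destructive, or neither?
neither (partial) — path difference = 0.75λ, neither a whole number of wavelengths nor an odd multiple of λ/2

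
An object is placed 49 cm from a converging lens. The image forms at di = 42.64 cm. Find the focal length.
1/f = 1/do + 1/di → f = 22.8 cm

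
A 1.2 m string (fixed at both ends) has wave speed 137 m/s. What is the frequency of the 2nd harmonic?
fₙ = nv/(2L) = 114.2 Hz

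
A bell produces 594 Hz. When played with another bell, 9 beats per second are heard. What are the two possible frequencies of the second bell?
f₂ = 594 ± 9 Hz → 603 Hz or 585 Hz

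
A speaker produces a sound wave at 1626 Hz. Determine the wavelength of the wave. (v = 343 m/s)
λ = v/f = 0.2109 m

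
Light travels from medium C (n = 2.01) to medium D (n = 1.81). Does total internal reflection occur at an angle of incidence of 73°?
θc = arcsin(n₂/n₁) = 64.22°; 73° > θc, so yes — total internal reflection.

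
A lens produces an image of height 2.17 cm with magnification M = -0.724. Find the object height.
ho = |hi|/|M| = 2.997 cm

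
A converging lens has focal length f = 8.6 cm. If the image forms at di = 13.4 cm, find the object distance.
1/do = 1/f − 1/di → do = 24.01 cm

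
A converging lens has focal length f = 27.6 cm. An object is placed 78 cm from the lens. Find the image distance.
1/di = 1/f − 1/do → di = 42.71 cm (real image)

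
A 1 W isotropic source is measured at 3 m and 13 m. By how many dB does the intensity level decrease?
Δβ = 20·log₁₀(r₂/r₁) = 12.74 dB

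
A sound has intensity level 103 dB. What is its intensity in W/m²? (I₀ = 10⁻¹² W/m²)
I = I₀·10^(β/10) = 2.00 × 10⁻² W/m²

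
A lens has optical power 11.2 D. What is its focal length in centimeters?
f = 1/P = 8.929 cm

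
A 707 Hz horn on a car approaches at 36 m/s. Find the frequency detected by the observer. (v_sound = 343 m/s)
f_obs = f·v/(v − v_s) = 789.9 Hz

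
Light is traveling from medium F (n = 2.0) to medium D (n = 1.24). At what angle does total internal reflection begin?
θc = arcsin(n₂/n₁) = 38.32°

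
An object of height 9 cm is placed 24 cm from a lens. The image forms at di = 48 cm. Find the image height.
hi = (-di/do) × ho = -18 cm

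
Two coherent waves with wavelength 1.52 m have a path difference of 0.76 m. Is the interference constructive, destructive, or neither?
destructive — path difference = 0.5λ, an odd multiple of λ/2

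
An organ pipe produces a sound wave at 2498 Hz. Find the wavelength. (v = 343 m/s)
λ = v/f = 0.1373 m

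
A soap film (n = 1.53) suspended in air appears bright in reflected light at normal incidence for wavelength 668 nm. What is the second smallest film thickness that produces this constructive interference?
2nt = (m − ½)λ with m = 2 → t = (m − ½)λ/(2n) = 327.5 nm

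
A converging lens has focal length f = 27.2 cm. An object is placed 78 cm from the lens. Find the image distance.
1/di = 1/f − 1/do → di = 41.76 cm (real image)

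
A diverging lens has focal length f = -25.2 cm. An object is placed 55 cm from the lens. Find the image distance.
1/di = 1/f − 1/do → di = -17.28 cm (virtual image)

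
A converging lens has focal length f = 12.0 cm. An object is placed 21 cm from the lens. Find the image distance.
1/di = 1/f − 1/do → di = 28 cm (real image)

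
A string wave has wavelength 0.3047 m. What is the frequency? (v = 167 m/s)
f = v/λ = 548.1 Hz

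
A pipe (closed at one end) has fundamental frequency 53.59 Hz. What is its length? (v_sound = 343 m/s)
L = v/(4f₁) = 1.6 m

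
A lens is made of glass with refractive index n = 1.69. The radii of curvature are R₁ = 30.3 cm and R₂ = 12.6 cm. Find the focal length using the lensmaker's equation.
1/f = (n − 1)(1/R₁ − 1/R₂) → f = -31.26 cm (diverging lens)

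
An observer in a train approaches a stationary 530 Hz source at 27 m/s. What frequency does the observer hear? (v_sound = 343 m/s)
f_obs = f·(v + v_o)/v = 571.7 Hz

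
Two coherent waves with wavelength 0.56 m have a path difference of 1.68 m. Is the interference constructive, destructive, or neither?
constructive — path difference = 3λ, a whole number of wavelengths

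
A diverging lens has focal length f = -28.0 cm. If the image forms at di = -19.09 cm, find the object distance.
1/do = 1/f − 1/di → do = 59.99 cm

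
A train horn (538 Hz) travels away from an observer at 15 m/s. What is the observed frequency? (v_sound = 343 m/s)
f_obs = f·v/(v + v_s) = 515.5 Hz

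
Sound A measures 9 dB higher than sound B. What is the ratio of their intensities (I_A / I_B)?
I_A/I_B = 10^(Δβ/10) = 7.943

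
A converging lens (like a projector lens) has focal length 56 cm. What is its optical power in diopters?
P = 1/f = 1.786 D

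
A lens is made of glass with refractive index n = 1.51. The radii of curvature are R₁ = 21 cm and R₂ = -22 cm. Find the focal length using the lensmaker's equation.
1/f = (n − 1)(1/R₁ − 1/R₂) → f = 21.07 cm (converging lens)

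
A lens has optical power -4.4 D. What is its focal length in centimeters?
f = 1/P = -22.73 cm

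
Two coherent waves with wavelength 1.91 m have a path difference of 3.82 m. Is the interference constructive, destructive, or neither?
constructive — path difference = 2λ, a whole number of wavelengths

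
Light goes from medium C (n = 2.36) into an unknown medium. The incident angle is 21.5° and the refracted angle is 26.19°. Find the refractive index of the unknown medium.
n₂ = n₁·sin θ₁ / sin θ₂ = 1.96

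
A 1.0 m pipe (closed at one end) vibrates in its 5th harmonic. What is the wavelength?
λₙ = 4L/n = 0.8 m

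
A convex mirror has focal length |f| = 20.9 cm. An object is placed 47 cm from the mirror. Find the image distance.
f = −20.9 cm (convex); 1/di = 1/f − 1/do → di = -14.47 cm (virtual image, behind mirror)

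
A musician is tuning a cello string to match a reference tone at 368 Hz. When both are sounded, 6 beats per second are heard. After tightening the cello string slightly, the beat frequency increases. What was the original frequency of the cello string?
374 Hz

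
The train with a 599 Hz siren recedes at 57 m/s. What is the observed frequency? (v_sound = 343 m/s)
f_obs = f·v/(v + v_s) = 513.6 Hz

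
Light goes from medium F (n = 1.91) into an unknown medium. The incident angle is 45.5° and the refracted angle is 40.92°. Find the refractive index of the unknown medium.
n₂ = n₁·sin θ₁ / sin θ₂ = 2.08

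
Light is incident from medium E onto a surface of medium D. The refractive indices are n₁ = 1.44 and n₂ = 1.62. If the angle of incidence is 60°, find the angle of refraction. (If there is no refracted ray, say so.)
sin θ₂ = (n₁/n₂)·sin θ₁ = 0.7698 → θ₂ = 50.34°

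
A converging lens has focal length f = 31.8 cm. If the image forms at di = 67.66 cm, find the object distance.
1/do = 1/f − 1/di → do = 60 cm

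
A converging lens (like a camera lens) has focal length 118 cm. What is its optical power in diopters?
P = 1/f = 0.8475 D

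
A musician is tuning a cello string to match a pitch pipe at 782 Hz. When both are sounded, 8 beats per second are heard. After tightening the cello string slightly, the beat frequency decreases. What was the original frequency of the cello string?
774 Hz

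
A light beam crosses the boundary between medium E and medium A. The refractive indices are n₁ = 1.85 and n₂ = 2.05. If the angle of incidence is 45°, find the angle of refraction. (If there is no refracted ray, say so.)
sin θ₂ = (n₁/n₂)·sin θ₁ = 0.6381 → θ₂ = 39.65°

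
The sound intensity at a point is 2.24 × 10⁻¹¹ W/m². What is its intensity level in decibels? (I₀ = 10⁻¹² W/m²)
β = 10·log₁₀(I/I₀) = 13.5 dB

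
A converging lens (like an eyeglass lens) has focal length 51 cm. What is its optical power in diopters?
P = 1/f = 1.961 D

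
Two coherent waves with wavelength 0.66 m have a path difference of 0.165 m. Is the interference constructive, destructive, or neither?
neither (partial) — path difference = 0.25λ, neither a whole number of wavelengths nor an odd multiple of λ/2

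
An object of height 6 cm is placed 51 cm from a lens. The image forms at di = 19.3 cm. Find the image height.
hi = (-di/do) × ho = -2.271 cm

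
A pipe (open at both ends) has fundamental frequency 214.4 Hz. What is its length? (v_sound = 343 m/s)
L = v/(2f₁) = 0.7999 m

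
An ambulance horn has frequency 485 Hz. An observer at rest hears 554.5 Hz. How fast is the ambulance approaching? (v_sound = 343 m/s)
v_s = v·(1 − f/f_obs) = 42.99 m/s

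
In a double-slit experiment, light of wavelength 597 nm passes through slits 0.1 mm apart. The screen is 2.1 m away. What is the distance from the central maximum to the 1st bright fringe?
y = mλL/d = 12.54 mm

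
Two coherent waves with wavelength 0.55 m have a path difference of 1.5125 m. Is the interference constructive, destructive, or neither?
neither (partial) — path difference = 2.75λ, neither a whole number of wavelengths nor an odd multiple of λ/2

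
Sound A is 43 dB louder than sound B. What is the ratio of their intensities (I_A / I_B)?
I_A/I_B = 10^(Δβ/10) = 19950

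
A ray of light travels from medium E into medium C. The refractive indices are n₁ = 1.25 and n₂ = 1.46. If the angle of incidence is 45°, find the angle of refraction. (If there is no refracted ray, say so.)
sin θ₂ = (n₁/n₂)·sin θ₁ = 0.6054 → θ₂ = 37.26°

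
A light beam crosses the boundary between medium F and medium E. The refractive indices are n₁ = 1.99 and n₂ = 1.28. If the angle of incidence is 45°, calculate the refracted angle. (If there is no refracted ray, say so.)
sin θ₂ = (n₁/n₂)·sin θ₁ = 1.099 > 1, so there is no refracted ray — the light undergoes total internal reflection.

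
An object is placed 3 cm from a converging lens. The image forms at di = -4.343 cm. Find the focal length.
1/f = 1/do + 1/di → f = 9.701 cm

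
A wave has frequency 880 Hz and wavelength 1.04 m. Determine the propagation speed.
v = fλ = 915.2 m/s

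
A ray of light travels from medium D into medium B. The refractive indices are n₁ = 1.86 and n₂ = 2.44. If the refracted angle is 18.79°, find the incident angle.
sin θ₁ = (n₂/n₁)·sin θ₂ → θ₁ = 25°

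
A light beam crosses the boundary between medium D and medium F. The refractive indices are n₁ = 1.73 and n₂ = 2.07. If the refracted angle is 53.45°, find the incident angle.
sin θ₁ = (n₂/n₁)·sin θ₂ → θ₁ = 73.99°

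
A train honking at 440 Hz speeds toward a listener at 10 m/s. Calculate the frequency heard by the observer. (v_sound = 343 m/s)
f_obs = f·v/(v − v_s) = 453.2 Hz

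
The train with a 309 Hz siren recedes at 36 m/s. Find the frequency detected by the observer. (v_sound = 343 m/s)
f_obs = f·v/(v + v_s) = 279.6 Hz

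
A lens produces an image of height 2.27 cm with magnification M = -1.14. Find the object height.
ho = |hi|/|M| = 1.991 cm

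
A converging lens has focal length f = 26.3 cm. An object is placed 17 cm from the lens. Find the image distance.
1/di = 1/f − 1/do → di = -48.08 cm (virtual image)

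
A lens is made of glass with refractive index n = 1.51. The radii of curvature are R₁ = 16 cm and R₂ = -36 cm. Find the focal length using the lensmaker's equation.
1/f = (n − 1)(1/R₁ − 1/R₂) → f = 21.72 cm (converging lens)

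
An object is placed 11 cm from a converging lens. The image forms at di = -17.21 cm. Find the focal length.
1/f = 1/do + 1/di → f = 30.48 cm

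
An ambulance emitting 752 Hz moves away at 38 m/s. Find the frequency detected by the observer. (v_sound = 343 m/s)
f_obs = f·v/(v + v_s) = 677 Hz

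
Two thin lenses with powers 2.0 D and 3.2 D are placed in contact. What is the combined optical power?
P_total = P₁ + P₂ = 5.2 D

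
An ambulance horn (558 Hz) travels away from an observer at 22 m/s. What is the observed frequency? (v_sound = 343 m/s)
f_obs = f·v/(v + v_s) = 524.4 Hz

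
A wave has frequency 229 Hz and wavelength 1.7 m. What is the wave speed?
v = fλ = 389.3 m/s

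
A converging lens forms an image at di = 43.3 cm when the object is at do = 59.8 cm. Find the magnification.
M = −di/do = -0.7241 (inverted image)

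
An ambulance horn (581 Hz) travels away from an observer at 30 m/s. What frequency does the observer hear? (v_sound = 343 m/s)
f_obs = f·v/(v + v_s) = 534.3 Hz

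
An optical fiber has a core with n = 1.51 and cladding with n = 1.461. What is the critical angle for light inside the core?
θc = arcsin(n_cladding/n_core) = 75.36°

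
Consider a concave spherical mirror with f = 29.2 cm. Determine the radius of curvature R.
R = 2|f| = 58.4 cm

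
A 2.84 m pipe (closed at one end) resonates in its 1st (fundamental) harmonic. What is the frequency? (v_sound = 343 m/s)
fₙ = nv/(4L) = 30.19 Hz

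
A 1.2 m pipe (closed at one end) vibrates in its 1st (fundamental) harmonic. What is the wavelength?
λₙ = 4L/n = 4.8 m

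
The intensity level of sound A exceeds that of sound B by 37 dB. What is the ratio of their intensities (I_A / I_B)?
I_A/I_B = 10^(Δβ/10) = 5012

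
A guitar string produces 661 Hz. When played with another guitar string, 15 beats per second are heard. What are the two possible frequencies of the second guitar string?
f₂ = 661 ± 15 Hz → 676 Hz or 646 Hz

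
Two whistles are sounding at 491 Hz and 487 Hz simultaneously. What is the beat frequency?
4 Hz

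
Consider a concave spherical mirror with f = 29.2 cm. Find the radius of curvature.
R = 2|f| = 58.4 cm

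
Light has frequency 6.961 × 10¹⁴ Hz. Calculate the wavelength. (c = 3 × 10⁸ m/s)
λ = c/f = 431 nm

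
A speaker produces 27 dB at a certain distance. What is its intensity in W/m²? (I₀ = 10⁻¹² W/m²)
I = I₀·10^(β/10) = 5.01 × 10⁻¹⁰ W/m²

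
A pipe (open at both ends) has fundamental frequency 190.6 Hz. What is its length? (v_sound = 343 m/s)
L = v/(2f₁) = 0.8998 m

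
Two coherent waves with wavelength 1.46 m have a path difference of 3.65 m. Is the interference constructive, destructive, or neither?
destructive — path difference = 2.5λ, an odd multiple of λ/2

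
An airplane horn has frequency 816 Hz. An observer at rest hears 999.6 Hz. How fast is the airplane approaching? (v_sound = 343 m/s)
v_s = v·(1 − f/f_obs) = 63 m/s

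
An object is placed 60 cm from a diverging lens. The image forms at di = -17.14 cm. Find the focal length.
1/f = 1/do + 1/di → f = -23.99 cm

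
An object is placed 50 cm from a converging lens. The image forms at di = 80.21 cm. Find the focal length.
1/f = 1/do + 1/di → f = 30.8 cm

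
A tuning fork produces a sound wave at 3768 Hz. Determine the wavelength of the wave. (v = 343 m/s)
λ = v/f = 0.09103 m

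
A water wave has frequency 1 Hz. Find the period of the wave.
T = 1/f = 1 s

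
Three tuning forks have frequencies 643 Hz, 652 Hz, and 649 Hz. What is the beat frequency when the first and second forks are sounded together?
9 Hz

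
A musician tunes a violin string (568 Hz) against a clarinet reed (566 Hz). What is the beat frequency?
2 Hz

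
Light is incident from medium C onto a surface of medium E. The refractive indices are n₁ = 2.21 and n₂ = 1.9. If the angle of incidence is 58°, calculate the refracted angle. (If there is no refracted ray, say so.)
sin θ₂ = (n₁/n₂)·sin θ₁ = 0.9864 → θ₂ = 80.54°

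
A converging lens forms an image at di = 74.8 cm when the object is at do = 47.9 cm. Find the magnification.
M = −di/do = -1.562 (inverted image)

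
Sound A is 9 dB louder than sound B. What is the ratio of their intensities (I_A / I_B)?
I_A/I_B = 10^(Δβ/10) = 7.943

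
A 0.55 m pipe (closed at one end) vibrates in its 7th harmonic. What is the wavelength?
λₙ = 4L/n = 0.3143 m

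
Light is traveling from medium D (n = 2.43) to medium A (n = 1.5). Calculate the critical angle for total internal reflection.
θc = arcsin(n₂/n₁) = 38.12°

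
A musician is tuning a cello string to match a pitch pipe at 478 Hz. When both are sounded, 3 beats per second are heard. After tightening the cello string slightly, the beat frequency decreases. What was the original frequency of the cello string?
475 Hz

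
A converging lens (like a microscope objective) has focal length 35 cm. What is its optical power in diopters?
P = 1/f = 2.857 D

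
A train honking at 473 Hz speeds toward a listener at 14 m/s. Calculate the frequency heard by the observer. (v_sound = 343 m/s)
f_obs = f·v/(v − v_s) = 493.1 Hz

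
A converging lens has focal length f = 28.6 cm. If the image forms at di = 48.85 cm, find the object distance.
1/do = 1/f − 1/di → do = 68.99 cm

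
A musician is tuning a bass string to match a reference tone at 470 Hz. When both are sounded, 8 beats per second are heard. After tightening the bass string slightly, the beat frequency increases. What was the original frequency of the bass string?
478 Hz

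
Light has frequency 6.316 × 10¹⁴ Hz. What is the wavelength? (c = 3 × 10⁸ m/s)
λ = c/f = 475 nm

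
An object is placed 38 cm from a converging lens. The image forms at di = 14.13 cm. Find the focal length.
1/f = 1/do + 1/di → f = 10.3 cm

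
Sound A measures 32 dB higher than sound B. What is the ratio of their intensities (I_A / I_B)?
I_A/I_B = 10^(Δβ/10) = 1585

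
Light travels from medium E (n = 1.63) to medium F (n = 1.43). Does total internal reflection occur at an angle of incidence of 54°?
θc = arcsin(n₂/n₁) = 61.32°; 54° < θc, so no — the ray refracts.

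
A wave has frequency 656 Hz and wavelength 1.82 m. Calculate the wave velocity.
v = fλ = 1194 m/s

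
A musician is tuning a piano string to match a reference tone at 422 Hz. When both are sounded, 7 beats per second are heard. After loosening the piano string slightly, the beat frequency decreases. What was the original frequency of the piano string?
429 Hz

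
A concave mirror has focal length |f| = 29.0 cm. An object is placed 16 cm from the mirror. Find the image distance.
f = +29.0 cm (concave); 1/di = 1/f − 1/do → di = -35.69 cm (virtual image, behind mirror)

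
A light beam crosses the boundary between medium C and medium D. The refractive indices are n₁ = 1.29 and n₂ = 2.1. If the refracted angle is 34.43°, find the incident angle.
sin θ₁ = (n₂/n₁)·sin θ₂ → θ₁ = 66.99°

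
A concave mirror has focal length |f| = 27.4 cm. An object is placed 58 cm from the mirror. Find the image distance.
f = +27.4 cm (concave); 1/di = 1/f − 1/do → di = 51.93 cm (real image, in front of mirror)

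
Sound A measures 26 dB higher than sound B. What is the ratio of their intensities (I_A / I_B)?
I_A/I_B = 10^(Δβ/10) = 398.1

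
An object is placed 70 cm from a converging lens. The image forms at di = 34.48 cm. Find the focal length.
1/f = 1/do + 1/di → f = 23.1 cm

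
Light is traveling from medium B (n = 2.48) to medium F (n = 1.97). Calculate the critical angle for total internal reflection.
θc = arcsin(n₂/n₁) = 52.59°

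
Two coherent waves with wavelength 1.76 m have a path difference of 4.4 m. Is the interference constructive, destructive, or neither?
destructive — path difference = 2.5λ, an odd multiple of λ/2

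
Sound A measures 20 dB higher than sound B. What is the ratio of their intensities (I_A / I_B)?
I_A/I_B = 10^(Δβ/10) = 100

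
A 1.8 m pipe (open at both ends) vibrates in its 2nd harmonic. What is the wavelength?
λₙ = 2L/n = 1.8 m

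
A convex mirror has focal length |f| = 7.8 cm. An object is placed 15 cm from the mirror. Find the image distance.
f = −7.8 cm (convex); 1/di = 1/f − 1/do → di = -5.132 cm (virtual image, behind mirror)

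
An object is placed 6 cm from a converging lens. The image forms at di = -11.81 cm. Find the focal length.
1/f = 1/do + 1/di → f = 12.2 cm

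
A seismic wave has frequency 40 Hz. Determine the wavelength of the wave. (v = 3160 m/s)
λ = v/f = 79 m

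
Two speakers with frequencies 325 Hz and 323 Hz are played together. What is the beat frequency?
2 Hz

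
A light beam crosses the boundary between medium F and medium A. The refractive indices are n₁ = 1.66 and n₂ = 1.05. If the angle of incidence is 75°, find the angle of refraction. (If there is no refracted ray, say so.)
sin θ₂ = (n₁/n₂)·sin θ₁ = 1.527 > 1, so there is no refracted ray — the light undergoes total internal reflection.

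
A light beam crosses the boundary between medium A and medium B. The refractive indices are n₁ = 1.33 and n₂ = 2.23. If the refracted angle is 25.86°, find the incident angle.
sin θ₁ = (n₂/n₁)·sin θ₂ → θ₁ = 47°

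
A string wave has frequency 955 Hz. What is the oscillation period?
T = 1/f = 0.001047 s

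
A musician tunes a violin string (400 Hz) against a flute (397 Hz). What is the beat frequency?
3 Hz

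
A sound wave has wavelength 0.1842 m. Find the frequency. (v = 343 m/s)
f = v/λ = 1862 Hz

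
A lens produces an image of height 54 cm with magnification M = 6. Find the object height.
ho = |hi|/|M| = 9 cm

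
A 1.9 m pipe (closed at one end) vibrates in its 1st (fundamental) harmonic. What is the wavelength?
λₙ = 4L/n = 7.6 m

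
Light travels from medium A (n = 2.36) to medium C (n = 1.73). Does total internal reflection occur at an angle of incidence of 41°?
θc = arcsin(n₂/n₁) = 47.14°; 41° < θc, so no — the ray refracts.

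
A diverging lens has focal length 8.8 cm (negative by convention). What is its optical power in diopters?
P = 1/f = -11.36 D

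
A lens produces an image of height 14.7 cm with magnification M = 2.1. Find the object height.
ho = |hi|/|M| = 7 cm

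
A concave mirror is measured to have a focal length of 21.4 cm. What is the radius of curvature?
R = 2|f| = 42.8 cm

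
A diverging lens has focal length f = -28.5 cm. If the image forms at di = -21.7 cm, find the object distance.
1/do = 1/f − 1/di → do = 90.95 cm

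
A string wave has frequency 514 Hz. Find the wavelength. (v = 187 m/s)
λ = v/f = 0.3638 m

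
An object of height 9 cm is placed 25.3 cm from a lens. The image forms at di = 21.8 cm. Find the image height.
hi = (-di/do) × ho = -7.755 cm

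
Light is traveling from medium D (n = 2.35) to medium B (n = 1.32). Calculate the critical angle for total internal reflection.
θc = arcsin(n₂/n₁) = 34.17°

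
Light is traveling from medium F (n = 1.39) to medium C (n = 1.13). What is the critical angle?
θc = arcsin(n₂/n₁) = 54.39°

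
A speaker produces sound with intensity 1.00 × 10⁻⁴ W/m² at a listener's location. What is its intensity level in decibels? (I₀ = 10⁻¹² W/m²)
β = 10·log₁₀(I/I₀) = 80 dB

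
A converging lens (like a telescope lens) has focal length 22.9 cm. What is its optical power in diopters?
P = 1/f = 4.367 D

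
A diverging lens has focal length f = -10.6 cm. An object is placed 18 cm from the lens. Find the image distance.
1/di = 1/f − 1/do → di = -6.671 cm (virtual image)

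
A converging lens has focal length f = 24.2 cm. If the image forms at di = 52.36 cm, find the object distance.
1/do = 1/f − 1/di → do = 45 cm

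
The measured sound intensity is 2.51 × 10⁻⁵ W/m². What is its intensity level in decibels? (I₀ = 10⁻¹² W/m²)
β = 10·log₁₀(I/I₀) = 74 dB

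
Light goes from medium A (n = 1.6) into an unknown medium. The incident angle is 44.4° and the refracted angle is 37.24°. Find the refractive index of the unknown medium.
n₂ = n₁·sin θ₁ / sin θ₂ = 1.85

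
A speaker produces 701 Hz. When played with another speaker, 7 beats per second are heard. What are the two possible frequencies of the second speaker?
f₂ = 701 ± 7 Hz → 708 Hz or 694 Hz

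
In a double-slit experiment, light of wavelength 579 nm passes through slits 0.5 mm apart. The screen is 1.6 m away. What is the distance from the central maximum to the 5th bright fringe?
y = mλL/d = 9.264 mm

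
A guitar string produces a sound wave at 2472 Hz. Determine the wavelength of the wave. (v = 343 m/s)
λ = v/f = 0.1388 m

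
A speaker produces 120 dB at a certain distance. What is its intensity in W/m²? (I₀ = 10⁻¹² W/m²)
I = I₀·10^(β/10) = 1.00 × 10⁰ W/m²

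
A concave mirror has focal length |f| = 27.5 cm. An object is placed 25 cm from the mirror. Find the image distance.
f = +27.5 cm (concave); 1/di = 1/f − 1/do → di = -275 cm (virtual image, behind mirror)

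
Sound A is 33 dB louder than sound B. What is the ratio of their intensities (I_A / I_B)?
I_A/I_B = 10^(Δβ/10) = 1995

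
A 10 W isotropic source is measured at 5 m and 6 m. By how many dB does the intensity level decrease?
Δβ = 20·log₁₀(r₂/r₁) = 1.584 dB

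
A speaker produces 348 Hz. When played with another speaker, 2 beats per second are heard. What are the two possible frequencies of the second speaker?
f₂ = 348 ± 2 Hz → 350 Hz or 346 Hz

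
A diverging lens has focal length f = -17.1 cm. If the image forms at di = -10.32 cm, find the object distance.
1/do = 1/f − 1/di → do = 26.03 cm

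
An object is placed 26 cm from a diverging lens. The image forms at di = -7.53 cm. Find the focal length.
1/f = 1/do + 1/di → f = -10.6 cm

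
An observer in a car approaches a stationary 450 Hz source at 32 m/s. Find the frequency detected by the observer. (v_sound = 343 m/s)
f_obs = f·(v + v_o)/v = 492 Hz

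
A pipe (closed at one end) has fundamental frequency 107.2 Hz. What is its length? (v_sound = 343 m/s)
L = v/(4f₁) = 0.7999 m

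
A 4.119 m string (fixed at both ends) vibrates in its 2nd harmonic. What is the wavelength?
λₙ = 2L/n = 4.119 m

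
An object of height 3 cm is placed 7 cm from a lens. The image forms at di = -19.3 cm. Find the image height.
hi = (-di/do) × ho = 8.271 cm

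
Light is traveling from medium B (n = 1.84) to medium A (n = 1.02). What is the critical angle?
θc = arcsin(n₂/n₁) = 33.67°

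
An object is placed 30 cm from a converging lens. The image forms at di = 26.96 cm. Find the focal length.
1/f = 1/do + 1/di → f = 14.2 cm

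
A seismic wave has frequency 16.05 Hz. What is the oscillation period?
T = 1/f = 0.06231 s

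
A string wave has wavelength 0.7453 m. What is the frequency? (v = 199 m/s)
f = v/λ = 267 Hz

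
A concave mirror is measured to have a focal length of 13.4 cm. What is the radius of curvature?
R = 2|f| = 26.8 cm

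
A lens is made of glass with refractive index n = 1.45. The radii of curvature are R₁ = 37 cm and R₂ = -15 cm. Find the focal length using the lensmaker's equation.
1/f = (n − 1)(1/R₁ − 1/R₂) → f = 23.72 cm (converging lens)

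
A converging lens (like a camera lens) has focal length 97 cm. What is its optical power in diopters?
P = 1/f = 1.031 D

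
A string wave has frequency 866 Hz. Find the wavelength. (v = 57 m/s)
λ = v/f = 0.06582 m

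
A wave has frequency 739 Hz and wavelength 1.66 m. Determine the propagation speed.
v = fλ = 1227 m/s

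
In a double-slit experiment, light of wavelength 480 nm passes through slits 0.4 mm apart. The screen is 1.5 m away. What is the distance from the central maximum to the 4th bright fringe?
y = mλL/d = 7.2 mm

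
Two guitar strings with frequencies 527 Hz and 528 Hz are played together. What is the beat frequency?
1 Hz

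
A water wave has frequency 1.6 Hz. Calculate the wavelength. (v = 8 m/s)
λ = v/f = 5 m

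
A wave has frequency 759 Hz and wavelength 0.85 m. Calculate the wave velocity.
v = fλ = 645.1 m/s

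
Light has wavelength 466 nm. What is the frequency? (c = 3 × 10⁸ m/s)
f = c/λ = 6.438 × 10¹⁴ Hz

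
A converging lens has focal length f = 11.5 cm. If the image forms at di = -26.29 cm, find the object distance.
1/do = 1/f − 1/di → do = 8 cm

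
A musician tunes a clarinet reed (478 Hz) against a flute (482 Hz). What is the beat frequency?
4 Hz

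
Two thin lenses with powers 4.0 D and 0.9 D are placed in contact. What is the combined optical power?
P_total = P₁ + P₂ = 4.9 D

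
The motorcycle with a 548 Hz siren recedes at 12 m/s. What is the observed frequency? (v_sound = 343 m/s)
f_obs = f·v/(v + v_s) = 529.5 Hz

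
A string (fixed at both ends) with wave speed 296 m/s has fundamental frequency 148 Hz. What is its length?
L = v/(2f₁) = 1 m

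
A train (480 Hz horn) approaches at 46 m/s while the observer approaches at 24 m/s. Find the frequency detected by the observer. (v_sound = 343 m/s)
f_obs = f·(v + v_o)/(v − v_s) = 593.1 Hz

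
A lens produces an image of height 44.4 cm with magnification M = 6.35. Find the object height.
ho = |hi|/|M| = 6.992 cm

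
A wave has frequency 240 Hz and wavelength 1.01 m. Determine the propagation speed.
v = fλ = 242.4 m/s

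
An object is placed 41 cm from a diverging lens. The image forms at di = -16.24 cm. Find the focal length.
1/f = 1/do + 1/di → f = -26.89 cm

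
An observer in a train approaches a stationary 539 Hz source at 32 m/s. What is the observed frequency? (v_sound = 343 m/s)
f_obs = f·(v + v_o)/v = 589.3 Hz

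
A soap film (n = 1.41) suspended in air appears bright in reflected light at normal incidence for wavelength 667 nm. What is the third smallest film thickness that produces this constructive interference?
2nt = (m − ½)λ with m = 3 → t = (m − ½)λ/(2n) = 591.3 nm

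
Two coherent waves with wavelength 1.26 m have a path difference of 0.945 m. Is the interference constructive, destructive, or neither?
neither (partial) — path difference = 0.75λ, neither a whole number of wavelengths nor an odd multiple of λ/2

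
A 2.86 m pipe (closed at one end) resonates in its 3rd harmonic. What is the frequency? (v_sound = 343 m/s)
fₙ = nv/(4L) = 89.95 Hz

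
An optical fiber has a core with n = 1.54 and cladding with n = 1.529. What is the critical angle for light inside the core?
θc = arcsin(n_cladding/n_core) = 83.15°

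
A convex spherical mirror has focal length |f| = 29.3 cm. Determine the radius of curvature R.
R = 2|f| = 58.6 cm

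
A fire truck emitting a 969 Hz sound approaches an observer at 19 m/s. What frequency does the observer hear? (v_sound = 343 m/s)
f_obs = f·v/(v − v_s) = 1026 Hz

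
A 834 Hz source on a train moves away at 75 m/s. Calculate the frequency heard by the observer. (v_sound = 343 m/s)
f_obs = f·v/(v + v_s) = 684.4 Hz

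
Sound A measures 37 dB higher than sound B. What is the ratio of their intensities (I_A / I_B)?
I_A/I_B = 10^(Δβ/10) = 5012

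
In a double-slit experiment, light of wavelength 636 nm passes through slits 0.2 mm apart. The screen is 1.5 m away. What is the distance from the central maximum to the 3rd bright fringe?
y = mλL/d = 14.31 mm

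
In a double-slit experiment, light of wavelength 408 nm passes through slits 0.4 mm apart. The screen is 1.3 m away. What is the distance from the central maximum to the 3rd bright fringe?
y = mλL/d = 3.978 mm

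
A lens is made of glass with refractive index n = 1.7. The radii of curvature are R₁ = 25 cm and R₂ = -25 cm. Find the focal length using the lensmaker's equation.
1/f = (n − 1)(1/R₁ − 1/R₂) → f = 17.86 cm (converging lens)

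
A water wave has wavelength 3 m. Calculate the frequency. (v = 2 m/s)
f = v/λ = 0.6667 Hz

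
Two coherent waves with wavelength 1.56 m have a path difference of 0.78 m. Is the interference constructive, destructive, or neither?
destructive — path difference = 0.5λ, an odd multiple of λ/2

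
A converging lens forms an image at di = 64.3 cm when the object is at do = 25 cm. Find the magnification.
M = −di/do = -2.572 (inverted image)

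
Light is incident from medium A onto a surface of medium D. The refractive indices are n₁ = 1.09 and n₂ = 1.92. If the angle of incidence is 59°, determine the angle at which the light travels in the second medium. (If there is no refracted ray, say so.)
sin θ₂ = (n₁/n₂)·sin θ₁ = 0.4866 → θ₂ = 29.12°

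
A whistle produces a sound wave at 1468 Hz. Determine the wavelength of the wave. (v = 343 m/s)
λ = v/f = 0.2337 m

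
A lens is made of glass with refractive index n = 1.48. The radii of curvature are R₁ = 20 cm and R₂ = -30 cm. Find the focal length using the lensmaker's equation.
1/f = (n − 1)(1/R₁ − 1/R₂) → f = 25 cm (converging lens)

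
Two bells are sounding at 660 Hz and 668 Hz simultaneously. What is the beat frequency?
8 Hz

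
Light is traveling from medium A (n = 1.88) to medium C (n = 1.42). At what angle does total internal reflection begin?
θc = arcsin(n₂/n₁) = 49.05°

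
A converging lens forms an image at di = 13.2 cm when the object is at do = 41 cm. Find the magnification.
M = −di/do = -0.322 (inverted image)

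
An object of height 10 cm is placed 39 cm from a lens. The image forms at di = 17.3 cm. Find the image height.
hi = (-di/do) × ho = -4.436 cm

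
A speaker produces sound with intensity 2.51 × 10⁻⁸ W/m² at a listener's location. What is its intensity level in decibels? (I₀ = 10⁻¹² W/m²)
β = 10·log₁₀(I/I₀) = 44 dB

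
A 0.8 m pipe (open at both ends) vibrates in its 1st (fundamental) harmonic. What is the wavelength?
λₙ = 2L/n = 1.6 m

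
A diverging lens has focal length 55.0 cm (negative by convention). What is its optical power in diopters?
P = 1/f = -1.818 D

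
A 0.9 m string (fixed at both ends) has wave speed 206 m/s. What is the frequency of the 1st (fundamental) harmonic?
fₙ = nv/(2L) = 114.4 Hz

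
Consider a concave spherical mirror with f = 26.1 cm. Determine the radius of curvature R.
R = 2|f| = 52.2 cm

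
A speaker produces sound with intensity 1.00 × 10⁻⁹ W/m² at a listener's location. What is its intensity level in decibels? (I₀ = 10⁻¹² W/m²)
β = 10·log₁₀(I/I₀) = 30 dB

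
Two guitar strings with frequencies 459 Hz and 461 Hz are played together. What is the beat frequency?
2 Hz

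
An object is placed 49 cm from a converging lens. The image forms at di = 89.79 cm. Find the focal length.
1/f = 1/do + 1/di → f = 31.7 cm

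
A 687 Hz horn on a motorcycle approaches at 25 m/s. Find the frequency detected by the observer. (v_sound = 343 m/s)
f_obs = f·v/(v − v_s) = 741 Hz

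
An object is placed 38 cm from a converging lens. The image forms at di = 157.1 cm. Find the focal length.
1/f = 1/do + 1/di → f = 30.6 cm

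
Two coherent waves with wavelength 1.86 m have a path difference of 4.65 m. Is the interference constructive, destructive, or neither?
destructive — path difference = 2.5λ, an odd multiple of λ/2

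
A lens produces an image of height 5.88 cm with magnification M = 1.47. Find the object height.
ho = |hi|/|M| = 4 cm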